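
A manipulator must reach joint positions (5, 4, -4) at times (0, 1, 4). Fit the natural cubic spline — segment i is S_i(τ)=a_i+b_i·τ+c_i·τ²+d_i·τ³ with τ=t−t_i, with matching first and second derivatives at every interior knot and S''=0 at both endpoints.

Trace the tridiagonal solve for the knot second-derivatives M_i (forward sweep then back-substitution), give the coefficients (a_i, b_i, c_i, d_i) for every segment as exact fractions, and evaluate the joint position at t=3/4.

Δ: Δ0=-1, Δ1=-8/3
row 1: diag=8, rhs=-10; c'=3/8, d'=-5/4
back: M1=-5/4
M: M0=0, M1=-5/4, M2=0
seg 0: a=5, c=M0/2=0, d=(M1−M0)/(6·1)=-5/24, b=Δ0−h0·(2M0+M1)/6=-19/24
seg 1: a=4, c=M1/2=-5/8, d=(M2−M1)/(6·3)=5/72, b=Δ1−h1·(2M1+M2)/6=-17/12
t_q=3/4 → seg 0, τ=3/4; S=5+-19/24·τ+0·τ²+-5/24·τ³=2211/512

  seg 0: a=5 b=-19/24 c=0 d=-5/24
  seg 1: a=4 b=-17/12 c=-5/8 d=5/72
S(3/4) = 2211/512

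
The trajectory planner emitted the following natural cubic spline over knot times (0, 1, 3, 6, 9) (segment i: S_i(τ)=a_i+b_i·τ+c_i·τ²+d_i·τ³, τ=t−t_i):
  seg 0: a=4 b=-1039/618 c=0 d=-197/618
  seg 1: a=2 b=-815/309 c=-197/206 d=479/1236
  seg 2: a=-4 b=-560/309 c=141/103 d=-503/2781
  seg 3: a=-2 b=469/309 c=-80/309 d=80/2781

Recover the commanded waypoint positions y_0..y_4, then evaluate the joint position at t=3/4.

y_0=4 y_1=2 y_2=-4 y_3=-2 y_4=1
S(3/4) = 34339/13184

y_0 = S_0(0) = a_0 = 4
y_1 = S_1(0) = a_1 = 2
y_2 = S_2(0) = a_2 = -4
y_3 = S_3(0) = a_3 = -2
y_4 = S_3(3) = 1
t_q=3/4 is in segment 0 (τ=3/4); S_0(τ)=34339/13184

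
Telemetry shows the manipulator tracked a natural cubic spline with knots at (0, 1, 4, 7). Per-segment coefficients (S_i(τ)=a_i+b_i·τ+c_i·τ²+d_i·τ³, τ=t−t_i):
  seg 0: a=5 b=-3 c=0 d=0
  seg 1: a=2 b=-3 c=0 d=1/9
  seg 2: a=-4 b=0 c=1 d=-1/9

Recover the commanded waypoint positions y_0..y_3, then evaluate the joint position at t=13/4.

y_0=5 y_1=2 y_2=-4 y_3=2
S(13/4) = -223/64

y_0 = S_0(0) = a_0 = 5
y_1 = S_1(0) = a_1 = 2
y_2 = S_2(0) = a_2 = -4
y_3 = S_2(3) = 2
t_q=13/4 is in segment 1 (τ=9/4); S_1(τ)=-223/64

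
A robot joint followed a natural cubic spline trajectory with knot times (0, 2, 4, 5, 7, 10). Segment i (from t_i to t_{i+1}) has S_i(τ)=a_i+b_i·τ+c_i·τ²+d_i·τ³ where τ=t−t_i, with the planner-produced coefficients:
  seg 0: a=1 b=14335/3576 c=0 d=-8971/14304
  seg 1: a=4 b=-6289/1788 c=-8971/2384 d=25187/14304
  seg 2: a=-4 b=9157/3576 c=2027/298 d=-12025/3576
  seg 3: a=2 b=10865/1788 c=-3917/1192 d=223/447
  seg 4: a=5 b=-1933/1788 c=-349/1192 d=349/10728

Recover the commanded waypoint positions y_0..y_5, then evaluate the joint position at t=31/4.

y_0 = S_0(0) = a_0 = 1
y_1 = S_1(0) = a_1 = 4
y_2 = S_2(0) = a_2 = -4
y_3 = S_3(0) = a_3 = 2
y_4 = S_4(0) = a_4 = 5
y_5 = S_4(3) = 0
t_q=31/4 is in segment 4 (τ=3/4); S_4(τ)=308067/76288

y_0=1 y_1=4 y_2=-4 y_3=2 y_4=5 y_5=0
S(31/4) = 308067/76288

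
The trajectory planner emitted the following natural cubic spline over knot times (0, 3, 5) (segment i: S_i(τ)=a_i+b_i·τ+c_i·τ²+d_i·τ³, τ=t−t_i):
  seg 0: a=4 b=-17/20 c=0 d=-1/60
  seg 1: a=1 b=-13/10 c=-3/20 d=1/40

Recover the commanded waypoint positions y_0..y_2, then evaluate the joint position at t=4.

y_0=4 y_1=1 y_2=-2
S(4) = -17/40

y_0 = S_0(0) = a_0 = 4
y_1 = S_1(0) = a_1 = 1
y_2 = S_1(2) = -2
t_q=4 is in segment 1 (τ=1); S_1(τ)=-17/40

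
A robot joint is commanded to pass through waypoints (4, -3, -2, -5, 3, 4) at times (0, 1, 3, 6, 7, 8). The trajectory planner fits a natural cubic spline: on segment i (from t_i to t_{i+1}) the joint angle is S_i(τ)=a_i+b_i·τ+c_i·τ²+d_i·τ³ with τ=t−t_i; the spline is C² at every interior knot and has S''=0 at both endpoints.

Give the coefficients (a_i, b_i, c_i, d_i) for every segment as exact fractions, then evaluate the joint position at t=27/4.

Δ: Δ0=-7, Δ1=1/2, Δ2=-1, Δ3=8, Δ4=1
row 1: diag=6, rhs=45; c'=1/3, d'=15/2
row 2: denom=10−2·1/3=28/3; d'=(-9−2·15/2)/(28/3)=-18/7
row 3: denom=8−3·9/28=197/28; d'=(54−3·-18/7)/(197/28)=1728/197
row 4: denom=4−1·28/197=760/197; d'=(-42−1·1728/197)/(760/197)=-5001/380
back: M4=-5001/380
back: M3=1728/197−28/197·-5001/380=1011/95
back: M2=-18/7−9/28·1011/95=-2277/380
back: M1=15/2−1/3·-2277/380=3609/380
M: M0=0, M1=3609/380, M2=-2277/380, M3=1011/95, M4=-5001/380, M5=0
seg 0: a=4, c=M0/2=0, d=(M1−M0)/(6·1)=1203/760, b=Δ0−h0·(2M0+M1)/6=-6523/760
seg 1: a=-3, c=M1/2=3609/760, d=(M2−M1)/(6·2)=-981/760, b=Δ1−h1·(2M1+M2)/6=-1457/380
seg 2: a=-2, c=M2/2=-2277/760, d=(M3−M2)/(6·3)=2107/2280, b=Δ2−h2·(2M2+M3)/6=-25/76
seg 3: a=-5, c=M3/2=1011/190, d=(M4−M3)/(6·1)=-603/152, b=Δ3−h3·(2M3+M4)/6=5051/760
seg 4: a=3, c=M4/2=-5001/760, d=(M5−M4)/(6·1)=1667/760, b=Δ4−h4·(2M4+M5)/6=2047/380
t_q=27/4 → seg 3, τ=3/4; S=-5+5051/760·τ+1011/190·τ²+-603/152·τ³=63427/48640

  seg 0: a=4 b=-6523/760 c=0 d=1203/760
  seg 1: a=-3 b=-1457/380 c=3609/760 d=-981/760
  seg 2: a=-2 b=-25/76 c=-2277/760 d=2107/2280
  seg 3: a=-5 b=5051/760 c=1011/190 d=-603/152
  seg 4: a=3 b=2047/380 c=-5001/760 d=1667/760
S(27/4) = 63427/48640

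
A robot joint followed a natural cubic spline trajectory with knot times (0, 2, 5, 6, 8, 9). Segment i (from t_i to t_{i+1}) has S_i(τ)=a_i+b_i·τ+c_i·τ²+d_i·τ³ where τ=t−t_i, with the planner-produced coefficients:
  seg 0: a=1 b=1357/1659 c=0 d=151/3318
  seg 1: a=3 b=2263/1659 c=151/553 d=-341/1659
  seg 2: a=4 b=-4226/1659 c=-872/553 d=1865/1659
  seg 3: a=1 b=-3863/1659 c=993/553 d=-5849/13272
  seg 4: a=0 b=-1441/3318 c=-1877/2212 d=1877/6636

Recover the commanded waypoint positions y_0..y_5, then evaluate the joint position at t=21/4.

y_0=1 y_1=3 y_2=4 y_3=1 y_4=0 y_5=-1
S(21/4) = 116163/35392

y_0 = S_0(0) = a_0 = 1
y_1 = S_1(0) = a_1 = 3
y_2 = S_2(0) = a_2 = 4
y_3 = S_3(0) = a_3 = 1
y_4 = S_4(0) = a_4 = 0
y_5 = S_4(1) = -1
t_q=21/4 is in segment 2 (τ=1/4); S_2(τ)=116163/35392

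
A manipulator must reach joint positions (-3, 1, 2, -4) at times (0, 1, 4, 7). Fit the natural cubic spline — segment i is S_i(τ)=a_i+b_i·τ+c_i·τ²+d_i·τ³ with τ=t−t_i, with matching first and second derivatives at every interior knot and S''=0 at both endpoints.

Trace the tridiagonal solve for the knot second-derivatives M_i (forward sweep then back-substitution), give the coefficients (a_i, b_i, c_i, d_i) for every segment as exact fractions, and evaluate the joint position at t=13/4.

Δ: Δ0=4, Δ1=1/3, Δ2=-2
row 1: diag=8, rhs=-22; c'=3/8, d'=-11/4
row 2: denom=12−3·3/8=87/8; d'=(-14−3·-11/4)/(87/8)=-46/87
back: M2=-46/87
back: M1=-11/4−3/8·-46/87=-74/29
M: M0=0, M1=-74/29, M2=-46/87, M3=0
seg 0: a=-3, c=M0/2=0, d=(M1−M0)/(6·1)=-37/87, b=Δ0−h0·(2M0+M1)/6=385/87
seg 1: a=1, c=M1/2=-37/29, d=(M2−M1)/(6·3)=88/783, b=Δ1−h1·(2M1+M2)/6=274/87
seg 2: a=2, c=M2/2=-23/87, d=(M3−M2)/(6·3)=23/783, b=Δ2−h2·(2M2+M3)/6=-128/87
t_q=13/4 → seg 1, τ=9/4; S=1+274/87·τ+-37/29·τ²+88/783·τ³=1349/464

  seg 0: a=-3 b=385/87 c=0 d=-37/87
  seg 1: a=1 b=274/87 c=-37/29 d=88/783
  seg 2: a=2 b=-128/87 c=-23/87 d=23/783
S(13/4) = 1349/464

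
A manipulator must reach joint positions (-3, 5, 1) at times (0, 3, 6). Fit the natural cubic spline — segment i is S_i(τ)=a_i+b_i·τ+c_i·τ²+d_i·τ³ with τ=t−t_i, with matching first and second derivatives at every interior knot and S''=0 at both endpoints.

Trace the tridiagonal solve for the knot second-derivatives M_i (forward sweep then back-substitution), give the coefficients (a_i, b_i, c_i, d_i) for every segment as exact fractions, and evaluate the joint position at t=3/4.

  seg 0: a=-3 b=11/3 c=0 d=-1/9
  seg 1: a=5 b=2/3 c=-1 d=1/9
S(3/4) = -19/64

Δ: Δ0=8/3, Δ1=-4/3
row 1: diag=12, rhs=-24; c'=1/4, d'=-2
back: M1=-2
M: M0=0, M1=-2, M2=0
seg 0: a=-3, c=M0/2=0, d=(M1−M0)/(6·3)=-1/9, b=Δ0−h0·(2M0+M1)/6=11/3
seg 1: a=5, c=M1/2=-1, d=(M2−M1)/(6·3)=1/9, b=Δ1−h1·(2M1+M2)/6=2/3
t_q=3/4 → seg 0, τ=3/4; S=-3+11/3·τ+0·τ²+-1/9·τ³=-19/64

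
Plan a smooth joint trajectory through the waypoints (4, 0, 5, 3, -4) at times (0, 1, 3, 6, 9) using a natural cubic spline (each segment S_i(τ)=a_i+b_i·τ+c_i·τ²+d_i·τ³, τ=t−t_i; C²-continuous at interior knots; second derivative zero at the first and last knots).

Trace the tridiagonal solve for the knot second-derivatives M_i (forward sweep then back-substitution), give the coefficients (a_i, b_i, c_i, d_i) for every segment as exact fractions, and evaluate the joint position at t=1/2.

  seg 0: a=4 b=-2173/412 c=0 d=525/412
  seg 1: a=0 b=-299/206 c=1575/412 d=-761/824
  seg 2: a=5 b=284/103 c=-177/103 d=535/2781
  seg 3: a=3 b=-243/103 c=4/309 d=-4/2781
S(1/2) = 5017/3296

Δ: Δ0=-4, Δ1=5/2, Δ2=-2/3, Δ3=-7/3
row 1: diag=6, rhs=39; c'=1/3, d'=13/2
row 2: denom=10−2·1/3=28/3; d'=(-19−2·13/2)/(28/3)=-24/7
row 3: denom=12−3·9/28=309/28; d'=(-10−3·-24/7)/(309/28)=8/309
back: M3=8/309
back: M2=-24/7−9/28·8/309=-354/103
back: M1=13/2−1/3·-354/103=1575/206
M: M0=0, M1=1575/206, M2=-354/103, M3=8/309, M4=0
seg 0: a=4, c=M0/2=0, d=(M1−M0)/(6·1)=525/412, b=Δ0−h0·(2M0+M1)/6=-2173/412
seg 1: a=0, c=M1/2=1575/412, d=(M2−M1)/(6·2)=-761/824, b=Δ1−h1·(2M1+M2)/6=-299/206
seg 2: a=5, c=M2/2=-177/103, d=(M3−M2)/(6·3)=535/2781, b=Δ2−h2·(2M2+M3)/6=284/103
seg 3: a=3, c=M3/2=4/309, d=(M4−M3)/(6·3)=-4/2781, b=Δ3−h3·(2M3+M4)/6=-243/103
t_q=1/2 → seg 0, τ=1/2; S=4+-2173/412·τ+0·τ²+525/412·τ³=5017/3296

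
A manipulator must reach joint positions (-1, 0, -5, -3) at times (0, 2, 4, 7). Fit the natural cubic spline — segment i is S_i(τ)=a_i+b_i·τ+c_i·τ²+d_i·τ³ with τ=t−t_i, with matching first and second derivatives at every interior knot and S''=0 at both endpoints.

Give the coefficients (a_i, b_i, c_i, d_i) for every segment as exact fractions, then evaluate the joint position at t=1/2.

  seg 0: a=-1 b=83/57 c=0 d=-109/456
  seg 1: a=0 b=-161/114 c=-109/76 d=203/456
  seg 2: a=-5 b=-103/57 c=47/38 d=-47/342
S(1/2) = -367/1216

Δ: Δ0=1/2, Δ1=-5/2, Δ2=2/3
row 1: diag=8, rhs=-18; c'=1/4, d'=-9/4
row 2: denom=10−2·1/4=19/2; d'=(19−2·-9/4)/(19/2)=47/19
back: M2=47/19
back: M1=-9/4−1/4·47/19=-109/38
M: M0=0, M1=-109/38, M2=47/19, M3=0
seg 0: a=-1, c=M0/2=0, d=(M1−M0)/(6·2)=-109/456, b=Δ0−h0·(2M0+M1)/6=83/57
seg 1: a=0, c=M1/2=-109/76, d=(M2−M1)/(6·2)=203/456, b=Δ1−h1·(2M1+M2)/6=-161/114
seg 2: a=-5, c=M2/2=47/38, d=(M3−M2)/(6·3)=-47/342, b=Δ2−h2·(2M2+M3)/6=-103/57
t_q=1/2 → seg 0, τ=1/2; S=-1+83/57·τ+0·τ²+-109/456·τ³=-367/1216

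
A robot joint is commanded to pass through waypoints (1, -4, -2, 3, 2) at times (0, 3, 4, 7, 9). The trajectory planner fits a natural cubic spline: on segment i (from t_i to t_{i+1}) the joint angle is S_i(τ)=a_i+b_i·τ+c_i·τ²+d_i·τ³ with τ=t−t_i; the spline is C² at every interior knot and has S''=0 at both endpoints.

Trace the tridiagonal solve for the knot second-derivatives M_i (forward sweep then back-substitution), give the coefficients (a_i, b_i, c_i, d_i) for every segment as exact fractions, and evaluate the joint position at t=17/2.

  seg 0: a=1 b=-3403/1116 c=0 d=1543/10044
  seg 1: a=-4 b=613/558 c=1543/1116 d=-179/372
  seg 2: a=-2 b=2701/1116 c=-17/279 d=-637/10044
  seg 3: a=3 b=191/558 c=-235/372 d=235/2232
S(17/2) = 14567/5952

Δ: Δ0=-5/3, Δ1=2, Δ2=5/3, Δ3=-1/2
row 1: diag=8, rhs=22; c'=1/8, d'=11/4
row 2: denom=8−1·1/8=63/8; d'=(-2−1·11/4)/(63/8)=-38/63
row 3: denom=10−3·8/21=62/7; d'=(-13−3·-38/63)/(62/7)=-235/186
back: M3=-235/186
back: M2=-38/63−8/21·-235/186=-34/279
back: M1=11/4−1/8·-34/279=1543/558
M: M0=0, M1=1543/558, M2=-34/279, M3=-235/186, M4=0
seg 0: a=1, c=M0/2=0, d=(M1−M0)/(6·3)=1543/10044, b=Δ0−h0·(2M0+M1)/6=-3403/1116
seg 1: a=-4, c=M1/2=1543/1116, d=(M2−M1)/(6·1)=-179/372, b=Δ1−h1·(2M1+M2)/6=613/558
seg 2: a=-2, c=M2/2=-17/279, d=(M3−M2)/(6·3)=-637/10044, b=Δ2−h2·(2M2+M3)/6=2701/1116
seg 3: a=3, c=M3/2=-235/372, d=(M4−M3)/(6·2)=235/2232, b=Δ3−h3·(2M3+M4)/6=191/558
t_q=17/2 → seg 3, τ=3/2; S=3+191/558·τ+-235/372·τ²+235/2232·τ³=14567/5952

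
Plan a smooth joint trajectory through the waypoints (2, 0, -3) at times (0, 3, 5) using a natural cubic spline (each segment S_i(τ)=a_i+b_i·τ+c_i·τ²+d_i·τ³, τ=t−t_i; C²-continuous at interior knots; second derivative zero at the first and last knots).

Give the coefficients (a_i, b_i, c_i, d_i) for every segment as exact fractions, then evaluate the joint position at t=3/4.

Δ: Δ0=-2/3, Δ1=-3/2
row 1: diag=10, rhs=-5; c'=1/5, d'=-1/2
back: M1=-1/2
M: M0=0, M1=-1/2, M2=0
seg 0: a=2, c=M0/2=0, d=(M1−M0)/(6·3)=-1/36, b=Δ0−h0·(2M0+M1)/6=-5/12
seg 1: a=0, c=M1/2=-1/4, d=(M2−M1)/(6·2)=1/24, b=Δ1−h1·(2M1+M2)/6=-7/6
t_q=3/4 → seg 0, τ=3/4; S=2+-5/12·τ+0·τ²+-1/36·τ³=429/256

  seg 0: a=2 b=-5/12 c=0 d=-1/36
  seg 1: a=0 b=-7/6 c=-1/4 d=1/24
S(3/4) = 429/256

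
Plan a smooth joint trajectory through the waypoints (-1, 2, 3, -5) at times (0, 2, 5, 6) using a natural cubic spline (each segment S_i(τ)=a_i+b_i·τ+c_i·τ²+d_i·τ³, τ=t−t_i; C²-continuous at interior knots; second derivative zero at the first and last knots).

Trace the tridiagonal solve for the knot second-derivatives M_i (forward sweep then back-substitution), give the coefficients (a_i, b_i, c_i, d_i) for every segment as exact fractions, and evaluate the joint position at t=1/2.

  seg 0: a=-1 b=451/426 c=0 d=47/426
  seg 1: a=2 b=1015/426 c=47/71 d=-191/426
  seg 2: a=3 b=-1225/213 c=-479/142 d=479/426
S(1/2) = -519/1136

Δ: Δ0=3/2, Δ1=1/3, Δ2=-8
row 1: diag=10, rhs=-7; c'=3/10, d'=-7/10
row 2: denom=8−3·3/10=71/10; d'=(-50−3·-7/10)/(71/10)=-479/71
back: M2=-479/71
back: M1=-7/10−3/10·-479/71=94/71
M: M0=0, M1=94/71, M2=-479/71, M3=0
seg 0: a=-1, c=M0/2=0, d=(M1−M0)/(6·2)=47/426, b=Δ0−h0·(2M0+M1)/6=451/426
seg 1: a=2, c=M1/2=47/71, d=(M2−M1)/(6·3)=-191/426, b=Δ1−h1·(2M1+M2)/6=1015/426
seg 2: a=3, c=M2/2=-479/142, d=(M3−M2)/(6·1)=479/426, b=Δ2−h2·(2M2+M3)/6=-1225/213
t_q=1/2 → seg 0, τ=1/2; S=-1+451/426·τ+0·τ²+47/426·τ³=-519/1136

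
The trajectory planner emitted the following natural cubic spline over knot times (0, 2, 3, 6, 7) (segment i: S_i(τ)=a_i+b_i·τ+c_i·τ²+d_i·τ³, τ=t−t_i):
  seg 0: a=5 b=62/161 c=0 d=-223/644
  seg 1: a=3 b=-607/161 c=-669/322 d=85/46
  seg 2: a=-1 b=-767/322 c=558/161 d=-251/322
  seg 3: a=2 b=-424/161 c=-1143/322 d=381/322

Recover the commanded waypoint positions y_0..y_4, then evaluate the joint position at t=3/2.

y_0 = S_0(0) = a_0 = 5
y_1 = S_1(0) = a_1 = 3
y_2 = S_2(0) = a_2 = -1
y_3 = S_3(0) = a_3 = 2
y_4 = S_3(1) = -3
t_q=3/2 is in segment 0 (τ=3/2); S_0(τ)=3245/736

y_0=5 y_1=3 y_2=-1 y_3=2 y_4=-3
S(3/2) = 3245/736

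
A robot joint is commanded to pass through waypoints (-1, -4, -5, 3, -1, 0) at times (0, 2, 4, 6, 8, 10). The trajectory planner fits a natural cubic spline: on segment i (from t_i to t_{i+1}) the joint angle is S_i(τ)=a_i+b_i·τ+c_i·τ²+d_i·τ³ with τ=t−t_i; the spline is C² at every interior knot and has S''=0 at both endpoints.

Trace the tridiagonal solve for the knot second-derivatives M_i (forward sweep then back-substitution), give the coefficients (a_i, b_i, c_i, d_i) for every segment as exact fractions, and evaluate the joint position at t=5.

  seg 0: a=-1 b=-29/22 c=0 d=-1/22
  seg 1: a=-4 b=-41/22 c=-3/11 d=21/44
  seg 2: a=-5 b=61/22 c=57/22 d=-87/88
  seg 3: a=3 b=14/11 c=-147/44 d=75/88
  seg 4: a=-1 b=-41/22 c=39/22 d=-13/44
S(5) = -5/8

Δ: Δ0=-3/2, Δ1=-1/2, Δ2=4, Δ3=-2, Δ4=1/2
row 1: diag=8, rhs=6; c'=1/4, d'=3/4
row 2: denom=8−2·1/4=15/2; d'=(27−2·3/4)/(15/2)=17/5
row 3: denom=8−2·4/15=112/15; d'=(-36−2·17/5)/(112/15)=-321/56
row 4: denom=8−2·15/56=209/28; d'=(15−2·-321/56)/(209/28)=39/11
back: M4=39/11
back: M3=-321/56−15/56·39/11=-147/22
back: M2=17/5−4/15·-147/22=57/11
back: M1=3/4−1/4·57/11=-6/11
M: M0=0, M1=-6/11, M2=57/11, M3=-147/22, M4=39/11, M5=0
seg 0: a=-1, c=M0/2=0, d=(M1−M0)/(6·2)=-1/22, b=Δ0−h0·(2M0+M1)/6=-29/22
seg 1: a=-4, c=M1/2=-3/11, d=(M2−M1)/(6·2)=21/44, b=Δ1−h1·(2M1+M2)/6=-41/22
seg 2: a=-5, c=M2/2=57/22, d=(M3−M2)/(6·2)=-87/88, b=Δ2−h2·(2M2+M3)/6=61/22
seg 3: a=3, c=M3/2=-147/44, d=(M4−M3)/(6·2)=75/88, b=Δ3−h3·(2M3+M4)/6=14/11
seg 4: a=-1, c=M4/2=39/22, d=(M5−M4)/(6·2)=-13/44, b=Δ4−h4·(2M4+M5)/6=-41/22
t_q=5 → seg 2, τ=1; S=-5+61/22·τ+57/22·τ²+-87/88·τ³=-5/8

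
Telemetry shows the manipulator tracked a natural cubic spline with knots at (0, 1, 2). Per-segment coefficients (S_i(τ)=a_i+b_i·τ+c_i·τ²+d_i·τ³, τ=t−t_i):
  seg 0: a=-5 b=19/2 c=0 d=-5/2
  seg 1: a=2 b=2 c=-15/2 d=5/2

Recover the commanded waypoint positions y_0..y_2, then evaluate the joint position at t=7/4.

y_0 = S_0(0) = a_0 = -5
y_1 = S_1(0) = a_1 = 2
y_2 = S_1(1) = -1
t_q=7/4 is in segment 1 (τ=3/4); S_1(τ)=43/128

y_0=-5 y_1=2 y_2=-1
S(7/4) = 43/128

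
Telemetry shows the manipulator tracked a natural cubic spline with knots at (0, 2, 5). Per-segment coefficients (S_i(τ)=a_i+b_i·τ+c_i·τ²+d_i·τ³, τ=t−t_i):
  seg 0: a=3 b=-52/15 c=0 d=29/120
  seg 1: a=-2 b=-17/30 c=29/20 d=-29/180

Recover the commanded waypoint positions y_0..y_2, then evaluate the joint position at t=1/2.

y_0 = S_0(0) = a_0 = 3
y_1 = S_1(0) = a_1 = -2
y_2 = S_1(3) = 5
t_q=1/2 is in segment 0 (τ=1/2); S_0(τ)=83/64

y_0=3 y_1=-2 y_2=5
S(1/2) = 83/64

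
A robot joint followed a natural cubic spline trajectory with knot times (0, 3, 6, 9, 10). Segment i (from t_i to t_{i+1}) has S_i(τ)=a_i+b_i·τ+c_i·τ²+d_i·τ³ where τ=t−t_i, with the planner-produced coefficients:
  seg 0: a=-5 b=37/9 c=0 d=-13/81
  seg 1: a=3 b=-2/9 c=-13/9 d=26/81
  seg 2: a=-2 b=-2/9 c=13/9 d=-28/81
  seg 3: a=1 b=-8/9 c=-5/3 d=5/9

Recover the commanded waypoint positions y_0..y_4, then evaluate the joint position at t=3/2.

y_0 = S_0(0) = a_0 = -5
y_1 = S_1(0) = a_1 = 3
y_2 = S_2(0) = a_2 = -2
y_3 = S_3(0) = a_3 = 1
y_4 = S_3(1) = -1
t_q=3/2 is in segment 0 (τ=3/2); S_0(τ)=5/8

y_0=-5 y_1=3 y_2=-2 y_3=1 y_4=-1
S(3/2) = 5/8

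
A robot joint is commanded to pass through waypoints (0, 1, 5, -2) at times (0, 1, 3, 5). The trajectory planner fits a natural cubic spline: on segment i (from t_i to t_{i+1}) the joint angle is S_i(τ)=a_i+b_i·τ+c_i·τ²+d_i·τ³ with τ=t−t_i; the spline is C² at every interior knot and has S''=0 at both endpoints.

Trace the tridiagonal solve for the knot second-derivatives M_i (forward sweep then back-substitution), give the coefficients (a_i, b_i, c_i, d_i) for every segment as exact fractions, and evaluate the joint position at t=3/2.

  seg 0: a=0 b=25/44 c=0 d=19/44
  seg 1: a=1 b=41/22 c=57/44 d=-27/44
  seg 2: a=5 b=-7/22 c=-105/44 d=35/88
S(3/2) = 767/352

Δ: Δ0=1, Δ1=2, Δ2=-7/2
row 1: diag=6, rhs=6; c'=1/3, d'=1
row 2: denom=8−2·1/3=22/3; d'=(-33−2·1)/(22/3)=-105/22
back: M2=-105/22
back: M1=1−1/3·-105/22=57/22
M: M0=0, M1=57/22, M2=-105/22, M3=0
seg 0: a=0, c=M0/2=0, d=(M1−M0)/(6·1)=19/44, b=Δ0−h0·(2M0+M1)/6=25/44
seg 1: a=1, c=M1/2=57/44, d=(M2−M1)/(6·2)=-27/44, b=Δ1−h1·(2M1+M2)/6=41/22
seg 2: a=5, c=M2/2=-105/44, d=(M3−M2)/(6·2)=35/88, b=Δ2−h2·(2M2+M3)/6=-7/22
t_q=3/2 → seg 1, τ=1/2; S=1+41/22·τ+57/44·τ²+-27/44·τ³=767/352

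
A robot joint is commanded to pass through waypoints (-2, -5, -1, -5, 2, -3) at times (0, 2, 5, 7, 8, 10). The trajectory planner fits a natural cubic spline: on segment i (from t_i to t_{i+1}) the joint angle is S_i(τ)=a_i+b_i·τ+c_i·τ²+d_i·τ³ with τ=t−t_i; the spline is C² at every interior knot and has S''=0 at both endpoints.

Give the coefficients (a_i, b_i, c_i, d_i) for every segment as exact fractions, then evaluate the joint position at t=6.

  seg 0: a=-2 b=-46361/17670 c=0 d=2482/8835
  seg 1: a=-5 b=13207/17670 c=4964/2945 d=-26333/53010
  seg 2: a=-1 b=-22543/8835 c=-3281/1178 d=13522/8835
  seg 3: a=-5 b=41291/8835 c=37683/5890 d=-71941/17670
  seg 4: a=2 b=92857/17670 c=-17129/2945 d=17129/17670
S(6) = -28309/5890

Δ: Δ0=-3/2, Δ1=4/3, Δ2=-2, Δ3=7, Δ4=-5/2
row 1: diag=10, rhs=17; c'=3/10, d'=17/10
row 2: denom=10−3·3/10=91/10; d'=(-20−3·17/10)/(91/10)=-251/91
row 3: denom=6−2·20/91=506/91; d'=(54−2·-251/91)/(506/91)=2708/253
row 4: denom=6−1·91/506=2945/506; d'=(-57−1·2708/253)/(2945/506)=-34258/2945
back: M4=-34258/2945
back: M3=2708/253−91/506·-34258/2945=37683/2945
back: M2=-251/91−20/91·37683/2945=-3281/589
back: M1=17/10−3/10·-3281/589=9928/2945
M: M0=0, M1=9928/2945, M2=-3281/589, M3=37683/2945, M4=-34258/2945, M5=0
seg 0: a=-2, c=M0/2=0, d=(M1−M0)/(6·2)=2482/8835, b=Δ0−h0·(2M0+M1)/6=-46361/17670
seg 1: a=-5, c=M1/2=4964/2945, d=(M2−M1)/(6·3)=-26333/53010, b=Δ1−h1·(2M1+M2)/6=13207/17670
seg 2: a=-1, c=M2/2=-3281/1178, d=(M3−M2)/(6·2)=13522/8835, b=Δ2−h2·(2M2+M3)/6=-22543/8835
seg 3: a=-5, c=M3/2=37683/5890, d=(M4−M3)/(6·1)=-71941/17670, b=Δ3−h3·(2M3+M4)/6=41291/8835
seg 4: a=2, c=M4/2=-17129/2945, d=(M5−M4)/(6·2)=17129/17670, b=Δ4−h4·(2M4+M5)/6=92857/17670
t_q=6 → seg 2, τ=1; S=-1+-22543/8835·τ+-3281/1178·τ²+13522/8835·τ³=-28309/5890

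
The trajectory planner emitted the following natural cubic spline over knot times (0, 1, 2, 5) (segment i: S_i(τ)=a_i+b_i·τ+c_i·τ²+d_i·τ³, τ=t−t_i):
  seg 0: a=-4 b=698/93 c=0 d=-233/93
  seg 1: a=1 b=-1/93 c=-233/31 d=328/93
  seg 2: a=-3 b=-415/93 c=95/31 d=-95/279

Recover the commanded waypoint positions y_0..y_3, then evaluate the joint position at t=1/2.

y_0 = S_0(0) = a_0 = -4
y_1 = S_1(0) = a_1 = 1
y_2 = S_2(0) = a_2 = -3
y_3 = S_2(3) = 2
t_q=1/2 is in segment 0 (τ=1/2); S_0(τ)=-139/248

y_0=-4 y_1=1 y_2=-3 y_3=2
S(1/2) = -139/248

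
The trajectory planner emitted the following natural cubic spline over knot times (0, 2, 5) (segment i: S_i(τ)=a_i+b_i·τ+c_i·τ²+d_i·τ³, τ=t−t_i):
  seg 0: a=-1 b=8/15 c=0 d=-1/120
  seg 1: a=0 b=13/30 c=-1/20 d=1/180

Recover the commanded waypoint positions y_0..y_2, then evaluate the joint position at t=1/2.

y_0=-1 y_1=0 y_2=1
S(1/2) = -47/64

y_0 = S_0(0) = a_0 = -1
y_1 = S_1(0) = a_1 = 0
y_2 = S_1(3) = 1
t_q=1/2 is in segment 0 (τ=1/2); S_0(τ)=-47/64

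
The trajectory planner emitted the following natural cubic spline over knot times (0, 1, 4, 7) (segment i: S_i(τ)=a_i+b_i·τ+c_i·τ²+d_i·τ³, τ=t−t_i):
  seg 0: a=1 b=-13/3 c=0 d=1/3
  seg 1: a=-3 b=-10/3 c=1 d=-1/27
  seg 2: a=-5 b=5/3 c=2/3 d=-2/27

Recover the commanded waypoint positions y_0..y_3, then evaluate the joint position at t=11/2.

y_0=1 y_1=-3 y_2=-5 y_3=4
S(11/2) = -5/4

y_0 = S_0(0) = a_0 = 1
y_1 = S_1(0) = a_1 = -3
y_2 = S_2(0) = a_2 = -5
y_3 = S_2(3) = 4
t_q=11/2 is in segment 2 (τ=3/2); S_2(τ)=-5/4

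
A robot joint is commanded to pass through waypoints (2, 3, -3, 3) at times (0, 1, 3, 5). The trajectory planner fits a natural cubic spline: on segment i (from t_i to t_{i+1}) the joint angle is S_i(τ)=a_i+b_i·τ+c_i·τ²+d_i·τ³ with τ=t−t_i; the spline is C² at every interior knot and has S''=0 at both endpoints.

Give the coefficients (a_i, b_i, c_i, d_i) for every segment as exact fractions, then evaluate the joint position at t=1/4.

  seg 0: a=2 b=2 c=0 d=-1
  seg 1: a=3 b=-1 c=-3 d=1
  seg 2: a=-3 b=-1 c=3 d=-1/2
S(1/4) = 159/64

Δ: Δ0=1, Δ1=-3, Δ2=3
row 1: diag=6, rhs=-24; c'=1/3, d'=-4
row 2: denom=8−2·1/3=22/3; d'=(36−2·-4)/(22/3)=6
back: M2=6
back: M1=-4−1/3·6=-6
M: M0=0, M1=-6, M2=6, M3=0
seg 0: a=2, c=M0/2=0, d=(M1−M0)/(6·1)=-1, b=Δ0−h0·(2M0+M1)/6=2
seg 1: a=3, c=M1/2=-3, d=(M2−M1)/(6·2)=1, b=Δ1−h1·(2M1+M2)/6=-1
seg 2: a=-3, c=M2/2=3, d=(M3−M2)/(6·2)=-1/2, b=Δ2−h2·(2M2+M3)/6=-1
t_q=1/4 → seg 0, τ=1/4; S=2+2·τ+0·τ²+-1·τ³=159/64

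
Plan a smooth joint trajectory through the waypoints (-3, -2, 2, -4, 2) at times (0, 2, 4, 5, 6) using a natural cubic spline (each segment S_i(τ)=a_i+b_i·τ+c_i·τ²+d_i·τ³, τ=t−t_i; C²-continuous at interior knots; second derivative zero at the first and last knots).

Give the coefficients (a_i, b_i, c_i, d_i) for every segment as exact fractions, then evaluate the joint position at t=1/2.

Δ: Δ0=1/2, Δ1=2, Δ2=-6, Δ3=6
row 1: diag=8, rhs=9; c'=1/4, d'=9/8
row 2: denom=6−2·1/4=11/2; d'=(-48−2·9/8)/(11/2)=-201/22
row 3: denom=4−1·2/11=42/11; d'=(72−1·-201/22)/(42/11)=85/4
back: M3=85/4
back: M2=-201/22−2/11·85/4=-13
back: M1=9/8−1/4·-13=35/8
M: M0=0, M1=35/8, M2=-13, M3=85/4, M4=0
seg 0: a=-3, c=M0/2=0, d=(M1−M0)/(6·2)=35/96, b=Δ0−h0·(2M0+M1)/6=-23/24
seg 1: a=-2, c=M1/2=35/16, d=(M2−M1)/(6·2)=-139/96, b=Δ1−h1·(2M1+M2)/6=41/12
seg 2: a=2, c=M2/2=-13/2, d=(M3−M2)/(6·1)=137/24, b=Δ2−h2·(2M2+M3)/6=-125/24
seg 3: a=-4, c=M3/2=85/8, d=(M4−M3)/(6·1)=-85/24, b=Δ3−h3·(2M3+M4)/6=-13/12
t_q=1/2 → seg 0, τ=1/2; S=-3+-23/24·τ+0·τ²+35/96·τ³=-879/256

  seg 0: a=-3 b=-23/24 c=0 d=35/96
  seg 1: a=-2 b=41/12 c=35/16 d=-139/96
  seg 2: a=2 b=-125/24 c=-13/2 d=137/24
  seg 3: a=-4 b=-13/12 c=85/8 d=-85/24
S(1/2) = -879/256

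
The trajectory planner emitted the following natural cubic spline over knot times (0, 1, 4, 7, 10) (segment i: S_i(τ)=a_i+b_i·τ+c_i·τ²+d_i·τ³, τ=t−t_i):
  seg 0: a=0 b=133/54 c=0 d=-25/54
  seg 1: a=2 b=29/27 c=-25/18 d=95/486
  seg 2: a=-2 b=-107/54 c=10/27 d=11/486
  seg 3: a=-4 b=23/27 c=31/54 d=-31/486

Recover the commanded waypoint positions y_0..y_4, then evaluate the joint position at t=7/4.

y_0=0 y_1=2 y_2=-2 y_3=-4 y_4=2
S(7/4) = 809/384

y_0 = S_0(0) = a_0 = 0
y_1 = S_1(0) = a_1 = 2
y_2 = S_2(0) = a_2 = -2
y_3 = S_3(0) = a_3 = -4
y_4 = S_3(3) = 2
t_q=7/4 is in segment 1 (τ=3/4); S_1(τ)=809/384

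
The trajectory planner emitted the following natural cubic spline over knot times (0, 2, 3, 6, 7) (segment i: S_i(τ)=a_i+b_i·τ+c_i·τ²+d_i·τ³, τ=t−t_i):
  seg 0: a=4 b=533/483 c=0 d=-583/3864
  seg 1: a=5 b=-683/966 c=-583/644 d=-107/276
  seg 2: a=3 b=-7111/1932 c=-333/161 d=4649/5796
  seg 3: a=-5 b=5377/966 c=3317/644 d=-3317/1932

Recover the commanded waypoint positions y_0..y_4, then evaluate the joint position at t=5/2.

y_0=4 y_1=5 y_2=3 y_3=-5 y_4=4
S(5/2) = 22523/5152

y_0 = S_0(0) = a_0 = 4
y_1 = S_1(0) = a_1 = 5
y_2 = S_2(0) = a_2 = 3
y_3 = S_3(0) = a_3 = -5
y_4 = S_3(1) = 4
t_q=5/2 is in segment 1 (τ=1/2); S_1(τ)=22523/5152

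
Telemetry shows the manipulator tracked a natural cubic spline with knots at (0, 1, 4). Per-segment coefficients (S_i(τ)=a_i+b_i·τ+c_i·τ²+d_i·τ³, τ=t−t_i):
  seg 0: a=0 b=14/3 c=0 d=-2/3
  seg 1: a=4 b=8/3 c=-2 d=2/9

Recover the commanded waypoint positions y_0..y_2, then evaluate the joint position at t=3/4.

y_0 = S_0(0) = a_0 = 0
y_1 = S_1(0) = a_1 = 4
y_2 = S_1(3) = 0
t_q=3/4 is in segment 0 (τ=3/4); S_0(τ)=103/32

y_0=0 y_1=4 y_2=0
S(3/4) = 103/32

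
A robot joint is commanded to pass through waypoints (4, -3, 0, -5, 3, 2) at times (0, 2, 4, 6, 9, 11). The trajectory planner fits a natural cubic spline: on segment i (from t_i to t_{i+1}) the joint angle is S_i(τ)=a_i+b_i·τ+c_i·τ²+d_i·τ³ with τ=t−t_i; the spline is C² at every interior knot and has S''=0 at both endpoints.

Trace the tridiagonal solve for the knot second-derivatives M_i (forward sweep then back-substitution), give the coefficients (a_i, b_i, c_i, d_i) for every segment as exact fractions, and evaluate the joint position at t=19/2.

Δ: Δ0=-7/2, Δ1=3/2, Δ2=-5/2, Δ3=8/3, Δ4=-1/2
row 1: diag=8, rhs=30; c'=1/4, d'=15/4
row 2: denom=8−2·1/4=15/2; d'=(-24−2·15/4)/(15/2)=-21/5
row 3: denom=10−2·4/15=142/15; d'=(31−2·-21/5)/(142/15)=591/142
row 4: denom=10−3·45/142=1285/142; d'=(-19−3·591/142)/(1285/142)=-4471/1285
back: M4=-4471/1285
back: M3=591/142−45/142·-4471/1285=1353/257
back: M2=-21/5−4/15·1353/257=-7201/1285
back: M1=15/4−1/4·-7201/1285=6619/1285
M: M0=0, M1=6619/1285, M2=-7201/1285, M3=1353/257, M4=-4471/1285, M5=0
seg 0: a=4, c=M0/2=0, d=(M1−M0)/(6·2)=6619/15420, b=Δ0−h0·(2M0+M1)/6=-40223/7710
seg 1: a=-3, c=M1/2=6619/2570, d=(M2−M1)/(6·2)=-691/771, b=Δ1−h1·(2M1+M2)/6=-509/7710
seg 2: a=0, c=M2/2=-7201/2570, d=(M3−M2)/(6·2)=6983/7710, b=Δ2−h2·(2M2+M3)/6=-4001/7710
seg 3: a=-5, c=M3/2=1353/514, d=(M4−M3)/(6·3)=-5618/11565, b=Δ3−h3·(2M3+M4)/6=-6617/7710
seg 4: a=3, c=M4/2=-4471/2570, d=(M5−M4)/(6·2)=4471/15420, b=Δ4−h4·(2M4+M5)/6=14029/7710
t_q=19/2 → seg 4, τ=1/2; S=3+14029/7710·τ+-4471/2570·τ²+4471/15420·τ³=144377/41120

  seg 0: a=4 b=-40223/7710 c=0 d=6619/15420
  seg 1: a=-3 b=-509/7710 c=6619/2570 d=-691/771
  seg 2: a=0 b=-4001/7710 c=-7201/2570 d=6983/7710
  seg 3: a=-5 b=-6617/7710 c=1353/514 d=-5618/11565
  seg 4: a=3 b=14029/7710 c=-4471/2570 d=4471/15420
S(19/2) = 144377/41120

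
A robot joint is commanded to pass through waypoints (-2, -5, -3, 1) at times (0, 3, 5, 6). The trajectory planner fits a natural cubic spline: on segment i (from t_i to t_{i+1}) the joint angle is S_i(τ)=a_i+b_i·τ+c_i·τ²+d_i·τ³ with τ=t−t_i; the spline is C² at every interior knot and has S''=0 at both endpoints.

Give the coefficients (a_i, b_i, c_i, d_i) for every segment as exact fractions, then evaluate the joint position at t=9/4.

  seg 0: a=-2 b=-37/28 c=0 d=1/28
  seg 1: a=-5 b=-5/14 c=9/28 d=5/28
  seg 2: a=-3 b=43/14 c=39/28 d=-13/28
S(9/4) = -1169/256

Δ: Δ0=-1, Δ1=1, Δ2=4
row 1: diag=10, rhs=12; c'=1/5, d'=6/5
row 2: denom=6−2·1/5=28/5; d'=(18−2·6/5)/(28/5)=39/14
back: M2=39/14
back: M1=6/5−1/5·39/14=9/14
M: M0=0, M1=9/14, M2=39/14, M3=0
seg 0: a=-2, c=M0/2=0, d=(M1−M0)/(6·3)=1/28, b=Δ0−h0·(2M0+M1)/6=-37/28
seg 1: a=-5, c=M1/2=9/28, d=(M2−M1)/(6·2)=5/28, b=Δ1−h1·(2M1+M2)/6=-5/14
seg 2: a=-3, c=M2/2=39/28, d=(M3−M2)/(6·1)=-13/28, b=Δ2−h2·(2M2+M3)/6=43/14
t_q=9/4 → seg 0, τ=9/4; S=-2+-37/28·τ+0·τ²+1/28·τ³=-1169/256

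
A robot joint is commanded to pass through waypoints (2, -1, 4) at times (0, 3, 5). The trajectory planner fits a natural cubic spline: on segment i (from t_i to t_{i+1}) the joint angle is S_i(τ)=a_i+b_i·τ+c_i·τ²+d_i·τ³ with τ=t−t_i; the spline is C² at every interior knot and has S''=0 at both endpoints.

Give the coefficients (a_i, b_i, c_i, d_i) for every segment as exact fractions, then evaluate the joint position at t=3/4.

  seg 0: a=2 b=-41/20 c=0 d=7/60
  seg 1: a=-1 b=11/10 c=21/20 d=-7/40
S(3/4) = 131/256

Δ: Δ0=-1, Δ1=5/2
row 1: diag=10, rhs=21; c'=1/5, d'=21/10
back: M1=21/10
M: M0=0, M1=21/10, M2=0
seg 0: a=2, c=M0/2=0, d=(M1−M0)/(6·3)=7/60, b=Δ0−h0·(2M0+M1)/6=-41/20
seg 1: a=-1, c=M1/2=21/20, d=(M2−M1)/(6·2)=-7/40, b=Δ1−h1·(2M1+M2)/6=11/10
t_q=3/4 → seg 0, τ=3/4; S=2+-41/20·τ+0·τ²+7/60·τ³=131/256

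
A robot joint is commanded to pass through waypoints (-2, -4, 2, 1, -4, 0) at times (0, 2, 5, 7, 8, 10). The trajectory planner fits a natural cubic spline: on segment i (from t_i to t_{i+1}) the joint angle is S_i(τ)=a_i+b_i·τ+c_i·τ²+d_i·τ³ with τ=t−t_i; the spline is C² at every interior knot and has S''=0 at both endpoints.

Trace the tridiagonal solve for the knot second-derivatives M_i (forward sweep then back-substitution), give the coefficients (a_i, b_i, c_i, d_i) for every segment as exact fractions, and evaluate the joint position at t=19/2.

Δ: Δ0=-1, Δ1=2, Δ2=-1/2, Δ3=-5, Δ4=2
row 1: diag=10, rhs=18; c'=3/10, d'=9/5
row 2: denom=10−3·3/10=91/10; d'=(-15−3·9/5)/(91/10)=-204/91
row 3: denom=6−2·20/91=506/91; d'=(-27−2·-204/91)/(506/91)=-2049/506
row 4: denom=6−1·91/506=2945/506; d'=(42−1·-2049/506)/(2945/506)=23301/2945
back: M4=23301/2945
back: M3=-2049/506−91/506·23301/2945=-16116/2945
back: M2=-204/91−20/91·-16116/2945=-612/589
back: M1=9/5−3/10·-612/589=6219/2945
M: M0=0, M1=6219/2945, M2=-612/589, M3=-16116/2945, M4=23301/2945, M5=0
seg 0: a=-2, c=M0/2=0, d=(M1−M0)/(6·2)=2073/11780, b=Δ0−h0·(2M0+M1)/6=-5018/2945
seg 1: a=-4, c=M1/2=6219/5890, d=(M2−M1)/(6·3)=-1031/5890, b=Δ1−h1·(2M1+M2)/6=1201/2945
seg 2: a=2, c=M2/2=-306/589, d=(M3−M2)/(6·2)=-1088/2945, b=Δ2−h2·(2M2+M3)/6=11879/5890
seg 3: a=1, c=M3/2=-8058/2945, d=(M4−M3)/(6·1)=13139/5890, b=Δ3−h3·(2M3+M4)/6=-26473/5890
seg 4: a=-4, c=M4/2=23301/5890, d=(M5−M4)/(6·2)=-7767/11780, b=Δ4−h4·(2M4+M5)/6=-9644/2945
t_q=19/2 → seg 4, τ=3/2; S=-4+-9644/2945·τ+23301/5890·τ²+-7767/11780·τ³=-42149/18848

  seg 0: a=-2 b=-5018/2945 c=0 d=2073/11780
  seg 1: a=-4 b=1201/2945 c=6219/5890 d=-1031/5890
  seg 2: a=2 b=11879/5890 c=-306/589 d=-1088/2945
  seg 3: a=1 b=-26473/5890 c=-8058/2945 d=13139/5890
  seg 4: a=-4 b=-9644/2945 c=23301/5890 d=-7767/11780
S(19/2) = -42149/18848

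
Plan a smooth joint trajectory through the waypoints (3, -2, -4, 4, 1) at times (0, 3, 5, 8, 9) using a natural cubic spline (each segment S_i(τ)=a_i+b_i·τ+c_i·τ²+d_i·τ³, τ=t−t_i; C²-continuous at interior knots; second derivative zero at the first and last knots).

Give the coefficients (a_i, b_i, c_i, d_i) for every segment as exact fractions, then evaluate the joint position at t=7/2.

Δ: Δ0=-5/3, Δ1=-1, Δ2=8/3, Δ3=-3
row 1: diag=10, rhs=4; c'=1/5, d'=2/5
row 2: denom=10−2·1/5=48/5; d'=(22−2·2/5)/(48/5)=53/24
row 3: denom=8−3·5/16=113/16; d'=(-34−3·53/24)/(113/16)=-650/113
back: M3=-650/113
back: M2=53/24−5/16·-650/113=1358/339
back: M1=2/5−1/5·1358/339=-136/339
M: M0=0, M1=-136/339, M2=1358/339, M3=-650/113, M4=0
seg 0: a=3, c=M0/2=0, d=(M1−M0)/(6·3)=-68/3051, b=Δ0−h0·(2M0+M1)/6=-497/339
seg 1: a=-2, c=M1/2=-68/339, d=(M2−M1)/(6·2)=83/226, b=Δ1−h1·(2M1+M2)/6=-701/339
seg 2: a=-4, c=M2/2=679/339, d=(M3−M2)/(6·3)=-1654/3051, b=Δ2−h2·(2M2+M3)/6=521/339
seg 3: a=4, c=M3/2=-325/113, d=(M4−M3)/(6·1)=325/339, b=Δ3−h3·(2M3+M4)/6=-367/339
t_q=7/2 → seg 1, τ=1/2; S=-2+-701/339·τ+-68/339·τ²+83/226·τ³=-5493/1808

  seg 0: a=3 b=-497/339 c=0 d=-68/3051
  seg 1: a=-2 b=-701/339 c=-68/339 d=83/226
  seg 2: a=-4 b=521/339 c=679/339 d=-1654/3051
  seg 3: a=4 b=-367/339 c=-325/113 d=325/339
S(7/2) = -5493/1808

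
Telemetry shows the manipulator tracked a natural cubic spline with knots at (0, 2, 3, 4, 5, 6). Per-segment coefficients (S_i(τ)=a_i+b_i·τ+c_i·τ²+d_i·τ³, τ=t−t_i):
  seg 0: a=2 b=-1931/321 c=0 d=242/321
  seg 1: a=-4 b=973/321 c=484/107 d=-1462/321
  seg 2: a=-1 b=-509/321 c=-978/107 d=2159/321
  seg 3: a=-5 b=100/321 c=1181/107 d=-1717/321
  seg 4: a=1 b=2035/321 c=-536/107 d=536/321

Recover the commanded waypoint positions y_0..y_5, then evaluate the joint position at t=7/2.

y_0 = S_0(0) = a_0 = 2
y_1 = S_1(0) = a_1 = -4
y_2 = S_2(0) = a_2 = -1
y_3 = S_3(0) = a_3 = -5
y_4 = S_4(0) = a_4 = 1
y_5 = S_4(1) = 4
t_q=7/2 is in segment 2 (τ=1/2); S_2(τ)=-2771/856

y_0=2 y_1=-4 y_2=-1 y_3=-5 y_4=1 y_5=4
S(7/2) = -2771/856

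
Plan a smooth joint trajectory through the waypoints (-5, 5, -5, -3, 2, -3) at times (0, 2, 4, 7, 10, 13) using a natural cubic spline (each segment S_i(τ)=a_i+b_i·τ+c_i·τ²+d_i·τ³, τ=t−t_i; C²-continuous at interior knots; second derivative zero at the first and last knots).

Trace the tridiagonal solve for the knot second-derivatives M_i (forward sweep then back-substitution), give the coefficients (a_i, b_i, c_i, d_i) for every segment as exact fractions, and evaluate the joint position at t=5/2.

Δ: Δ0=5, Δ1=-5, Δ2=2/3, Δ3=5/3, Δ4=-5/3
row 1: diag=8, rhs=-60; c'=1/4, d'=-15/2
row 2: denom=10−2·1/4=19/2; d'=(34−2·-15/2)/(19/2)=98/19
row 3: denom=12−3·6/19=210/19; d'=(6−3·98/19)/(210/19)=-6/7
row 4: denom=12−3·19/70=783/70; d'=(-20−3·-6/7)/(783/70)=-1220/783
back: M4=-1220/783
back: M3=-6/7−19/70·-1220/783=-340/783
back: M2=98/19−6/19·-340/783=1382/261
back: M1=-15/2−1/4·1382/261=-2303/261
M: M0=0, M1=-2303/261, M2=1382/261, M3=-340/783, M4=-1220/783, M5=0
seg 0: a=-5, c=M0/2=0, d=(M1−M0)/(6·2)=-2303/3132, b=Δ0−h0·(2M0+M1)/6=6218/783
seg 1: a=5, c=M1/2=-2303/522, d=(M2−M1)/(6·2)=3685/3132, b=Δ1−h1·(2M1+M2)/6=-691/783
seg 2: a=-5, c=M2/2=691/261, d=(M3−M2)/(6·3)=-2243/7047, b=Δ2−h2·(2M2+M3)/6=-3454/783
seg 3: a=-3, c=M3/2=-170/783, d=(M4−M3)/(6·3)=-440/7047, b=Δ3−h3·(2M3+M4)/6=2255/783
seg 4: a=2, c=M4/2=-610/783, d=(M5−M4)/(6·3)=610/7047, b=Δ4−h4·(2M4+M5)/6=-85/783
t_q=5/2 → seg 1, τ=1/2; S=5+-691/783·τ+-2303/522·τ²+3685/3132·τ³=30091/8352

  seg 0: a=-5 b=6218/783 c=0 d=-2303/3132
  seg 1: a=5 b=-691/783 c=-2303/522 d=3685/3132
  seg 2: a=-5 b=-3454/783 c=691/261 d=-2243/7047
  seg 3: a=-3 b=2255/783 c=-170/783 d=-440/7047
  seg 4: a=2 b=-85/783 c=-610/783 d=610/7047
S(5/2) = 30091/8352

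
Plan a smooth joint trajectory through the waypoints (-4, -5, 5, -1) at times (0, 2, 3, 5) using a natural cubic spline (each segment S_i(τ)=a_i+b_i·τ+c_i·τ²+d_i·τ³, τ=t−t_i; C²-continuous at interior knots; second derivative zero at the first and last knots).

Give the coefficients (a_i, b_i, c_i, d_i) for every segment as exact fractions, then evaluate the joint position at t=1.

  seg 0: a=-4 b=-339/70 c=0 d=38/35
  seg 1: a=-5 b=573/70 c=228/35 d=-47/10
  seg 2: a=5 b=249/35 c=-531/70 d=177/140
S(1) = -543/70

Δ: Δ0=-1/2, Δ1=10, Δ2=-3
row 1: diag=6, rhs=63; c'=1/6, d'=21/2
row 2: denom=6−1·1/6=35/6; d'=(-78−1·21/2)/(35/6)=-531/35
back: M2=-531/35
back: M1=21/2−1/6·-531/35=456/35
M: M0=0, M1=456/35, M2=-531/35, M3=0
seg 0: a=-4, c=M0/2=0, d=(M1−M0)/(6·2)=38/35, b=Δ0−h0·(2M0+M1)/6=-339/70
seg 1: a=-5, c=M1/2=228/35, d=(M2−M1)/(6·1)=-47/10, b=Δ1−h1·(2M1+M2)/6=573/70
seg 2: a=5, c=M2/2=-531/70, d=(M3−M2)/(6·2)=177/140, b=Δ2−h2·(2M2+M3)/6=249/35
t_q=1 → seg 0, τ=1; S=-4+-339/70·τ+0·τ²+38/35·τ³=-543/70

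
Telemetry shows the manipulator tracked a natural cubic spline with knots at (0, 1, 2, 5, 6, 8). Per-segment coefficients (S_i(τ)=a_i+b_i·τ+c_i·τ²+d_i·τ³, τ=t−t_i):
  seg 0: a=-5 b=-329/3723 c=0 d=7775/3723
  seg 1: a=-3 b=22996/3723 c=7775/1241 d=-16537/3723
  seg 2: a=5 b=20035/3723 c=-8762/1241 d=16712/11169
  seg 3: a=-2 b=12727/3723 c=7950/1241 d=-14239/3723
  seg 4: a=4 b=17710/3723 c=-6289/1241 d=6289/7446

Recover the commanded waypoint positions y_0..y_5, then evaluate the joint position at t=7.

y_0=-5 y_1=-3 y_2=5 y_3=-2 y_4=4 y_5=0
S(7) = 11253/2482

y_0 = S_0(0) = a_0 = -5
y_1 = S_1(0) = a_1 = -3
y_2 = S_2(0) = a_2 = 5
y_3 = S_3(0) = a_3 = -2
y_4 = S_4(0) = a_4 = 4
y_5 = S_4(2) = 0
t_q=7 is in segment 4 (τ=1); S_4(τ)=11253/2482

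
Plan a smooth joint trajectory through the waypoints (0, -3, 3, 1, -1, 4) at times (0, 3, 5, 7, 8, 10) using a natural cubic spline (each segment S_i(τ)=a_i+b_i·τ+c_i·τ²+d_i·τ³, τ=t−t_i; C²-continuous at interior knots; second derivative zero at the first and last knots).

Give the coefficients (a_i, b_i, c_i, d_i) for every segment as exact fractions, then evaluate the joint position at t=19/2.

Δ: Δ0=-1, Δ1=3, Δ2=-1, Δ3=-2, Δ4=5/2
row 1: diag=10, rhs=24; c'=1/5, d'=12/5
row 2: denom=8−2·1/5=38/5; d'=(-24−2·12/5)/(38/5)=-72/19
row 3: denom=6−2·5/19=104/19; d'=(-6−2·-72/19)/(104/19)=15/52
row 4: denom=6−1·19/104=605/104; d'=(27−1·15/52)/(605/104)=2778/605
back: M4=2778/605
back: M3=15/52−19/104·2778/605=-333/605
back: M2=-72/19−5/19·-333/605=-441/121
back: M1=12/5−1/5·-441/121=1893/605
M: M0=0, M1=1893/605, M2=-441/121, M3=-333/605, M4=2778/605, M5=0
seg 0: a=0, c=M0/2=0, d=(M1−M0)/(6·3)=631/3630, b=Δ0−h0·(2M0+M1)/6=-3103/1210
seg 1: a=-3, c=M1/2=1893/1210, d=(M2−M1)/(6·2)=-683/1210, b=Δ1−h1·(2M1+M2)/6=1288/605
seg 2: a=3, c=M2/2=-441/242, d=(M3−M2)/(6·2)=156/605, b=Δ2−h2·(2M2+M3)/6=976/605
seg 3: a=1, c=M3/2=-333/1210, d=(M4−M3)/(6·1)=1037/1210, b=Δ3−h3·(2M3+M4)/6=-142/55
seg 4: a=-1, c=M4/2=1389/605, d=(M5−M4)/(6·2)=-463/1210, b=Δ4−h4·(2M4+M5)/6=-679/1210
t_q=19/2 → seg 4, τ=3/2; S=-1+-679/1210·τ+1389/605·τ²+-463/1210·τ³=3935/1936

  seg 0: a=0 b=-3103/1210 c=0 d=631/3630
  seg 1: a=-3 b=1288/605 c=1893/1210 d=-683/1210
  seg 2: a=3 b=976/605 c=-441/242 d=156/605
  seg 3: a=1 b=-142/55 c=-333/1210 d=1037/1210
  seg 4: a=-1 b=-679/1210 c=1389/605 d=-463/1210
S(19/2) = 3935/1936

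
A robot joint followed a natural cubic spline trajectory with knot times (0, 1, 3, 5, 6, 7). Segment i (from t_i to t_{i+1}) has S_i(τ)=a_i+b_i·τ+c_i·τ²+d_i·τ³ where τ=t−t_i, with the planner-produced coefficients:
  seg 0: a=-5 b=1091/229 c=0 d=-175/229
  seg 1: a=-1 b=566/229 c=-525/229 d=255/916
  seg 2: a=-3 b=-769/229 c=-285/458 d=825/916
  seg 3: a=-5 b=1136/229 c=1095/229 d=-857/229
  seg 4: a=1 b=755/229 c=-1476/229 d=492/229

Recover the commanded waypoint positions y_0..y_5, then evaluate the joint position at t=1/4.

y_0 = S_0(0) = a_0 = -5
y_1 = S_1(0) = a_1 = -1
y_2 = S_2(0) = a_2 = -3
y_3 = S_3(0) = a_3 = -5
y_4 = S_4(0) = a_4 = 1
y_5 = S_4(1) = 0
t_q=1/4 is in segment 0 (τ=1/4); S_0(τ)=-55999/14656

y_0=-5 y_1=-1 y_2=-3 y_3=-5 y_4=1 y_5=0
S(1/4) = -55999/14656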